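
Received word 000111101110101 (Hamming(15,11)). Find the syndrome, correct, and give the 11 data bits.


Syndrome = 10: error at position 10

Data: 01111010101 (corrected bit 10)


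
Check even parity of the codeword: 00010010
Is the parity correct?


Number of 1s: 2

Yes, parity is correct (2 ones)


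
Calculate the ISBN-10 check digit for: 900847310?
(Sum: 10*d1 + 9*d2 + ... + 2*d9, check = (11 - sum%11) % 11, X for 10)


Weighted sum: 220
220 mod 11 = 0

Check digit: 0


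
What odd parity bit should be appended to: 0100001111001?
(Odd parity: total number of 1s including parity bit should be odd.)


Number of 1s in data: 6
Parity bit: 1

1


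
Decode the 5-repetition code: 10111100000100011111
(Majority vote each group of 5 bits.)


Groups: 10111, 10000, 01000, 11111
Majority votes: 1001

1001


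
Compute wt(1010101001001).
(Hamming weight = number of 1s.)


Counting 1s in 1010101001001

6


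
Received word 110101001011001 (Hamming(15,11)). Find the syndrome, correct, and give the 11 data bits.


Syndrome = 0: no error detected

Data: 00101011001 (no errors)


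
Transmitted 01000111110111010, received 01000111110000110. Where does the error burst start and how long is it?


XOR: 00000000000111100

Burst at position 11, length 4


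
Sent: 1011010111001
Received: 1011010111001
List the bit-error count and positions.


XOR: 0000000000000

0 errors (received matches sent)


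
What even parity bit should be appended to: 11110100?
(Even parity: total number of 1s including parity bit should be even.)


Number of 1s in data: 5
Parity bit: 1

1


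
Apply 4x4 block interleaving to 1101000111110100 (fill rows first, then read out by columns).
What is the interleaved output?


Matrix:
  1101
  0001
  1111
  0100
Read columns: 1010101100101110

1010101100101110


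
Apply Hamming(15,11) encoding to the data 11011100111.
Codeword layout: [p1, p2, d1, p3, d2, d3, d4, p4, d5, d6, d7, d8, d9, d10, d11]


Parity bits: p1=0, p2=1, p3=1, p4=1

011110111100111


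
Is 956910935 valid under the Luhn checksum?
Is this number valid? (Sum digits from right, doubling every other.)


Luhn sum = 46
46 mod 10 = 6

Invalid (Luhn sum mod 10 = 6)


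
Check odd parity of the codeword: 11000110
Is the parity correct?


Number of 1s: 4

No, parity error (4 ones)


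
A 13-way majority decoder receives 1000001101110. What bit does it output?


Ones: 6 out of 13
Threshold: 7

0 (6/13 voted 1)


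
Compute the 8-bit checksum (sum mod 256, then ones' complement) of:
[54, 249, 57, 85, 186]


Sum = 631 mod 256 = 119
Complement = 136

136


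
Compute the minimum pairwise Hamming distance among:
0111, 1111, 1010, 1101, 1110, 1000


Comparing all pairs, minimum distance: 1
Can detect 0 errors, correct 0 errors

1


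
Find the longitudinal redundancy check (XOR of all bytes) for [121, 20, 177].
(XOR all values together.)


XOR chain: 121 ^ 20 ^ 177 = 220

220


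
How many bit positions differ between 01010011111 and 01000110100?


XOR: 00010101011
Count of 1s: 5

5


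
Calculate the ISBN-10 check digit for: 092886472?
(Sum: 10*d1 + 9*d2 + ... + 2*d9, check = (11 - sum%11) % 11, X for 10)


Weighted sum: 272
272 mod 11 = 8

Check digit: 3


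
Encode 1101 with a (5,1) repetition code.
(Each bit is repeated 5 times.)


Each bit -> 5 copies

11111111110000011111


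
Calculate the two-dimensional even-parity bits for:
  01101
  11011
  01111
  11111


Row parities: 1001
Column parities: 00110

Row P: 1001, Col P: 00110, Corner: 0


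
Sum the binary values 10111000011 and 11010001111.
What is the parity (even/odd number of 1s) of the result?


10111000011 = 1475
11010001111 = 1679
Sum = 3154 = 110001010010
1s count = 5

odd parity (5 ones in 110001010010)


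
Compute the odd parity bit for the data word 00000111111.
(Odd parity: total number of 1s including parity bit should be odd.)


Number of 1s in data: 6
Parity bit: 1

1


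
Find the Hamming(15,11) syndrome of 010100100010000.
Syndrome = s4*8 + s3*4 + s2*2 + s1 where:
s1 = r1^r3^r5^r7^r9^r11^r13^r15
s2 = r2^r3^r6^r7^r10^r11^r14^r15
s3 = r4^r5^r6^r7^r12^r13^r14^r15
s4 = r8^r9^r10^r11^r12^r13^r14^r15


s1=0, s2=1, s3=0, s4=1

Syndrome = 10 (error at position 10)


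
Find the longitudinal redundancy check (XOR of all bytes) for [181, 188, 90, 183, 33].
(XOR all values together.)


XOR chain: 181 ^ 188 ^ 90 ^ 183 ^ 33 = 197

197


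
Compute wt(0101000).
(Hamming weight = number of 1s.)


Counting 1s in 0101000

2


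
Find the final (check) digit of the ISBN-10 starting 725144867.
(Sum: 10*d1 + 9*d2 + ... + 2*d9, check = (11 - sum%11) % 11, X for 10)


Weighted sum: 243
243 mod 11 = 1

Check digit: X


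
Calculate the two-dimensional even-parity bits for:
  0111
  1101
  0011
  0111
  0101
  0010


Row parities: 110101
Column parities: 1001

Row P: 110101, Col P: 1001, Corner: 0


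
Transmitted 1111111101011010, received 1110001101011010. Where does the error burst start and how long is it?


XOR: 0001110000000000

Burst at position 3, length 3


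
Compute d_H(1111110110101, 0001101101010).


XOR: 1110011011111
Count of 1s: 10

10


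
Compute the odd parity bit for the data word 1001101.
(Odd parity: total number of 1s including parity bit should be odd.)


Number of 1s in data: 4
Parity bit: 1

1


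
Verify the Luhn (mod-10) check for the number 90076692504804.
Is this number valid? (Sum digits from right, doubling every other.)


Luhn sum = 57
57 mod 10 = 7

Invalid (Luhn sum mod 10 = 7)


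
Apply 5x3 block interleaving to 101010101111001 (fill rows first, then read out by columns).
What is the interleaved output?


Matrix:
  101
  010
  101
  111
  001
Read columns: 101100101010111

101100101010111


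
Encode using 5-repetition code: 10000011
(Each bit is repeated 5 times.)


Each bit -> 5 copies

1111100000000000000000000000001111111111


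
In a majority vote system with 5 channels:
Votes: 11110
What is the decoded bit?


Ones: 4 out of 5
Threshold: 3

1 (4/5 voted 1)


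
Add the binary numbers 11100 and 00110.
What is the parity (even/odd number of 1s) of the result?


11100 = 28
00110 = 6
Sum = 34 = 100010
1s count = 2

even parity (2 ones in 100010)


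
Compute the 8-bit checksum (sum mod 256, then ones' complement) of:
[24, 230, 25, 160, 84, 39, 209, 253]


Sum = 1024 mod 256 = 0
Complement = 255

255


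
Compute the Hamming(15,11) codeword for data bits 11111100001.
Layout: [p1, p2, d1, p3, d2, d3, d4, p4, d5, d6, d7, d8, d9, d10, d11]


Parity bits: p1=1, p2=1, p3=0, p4=1

111011111100001


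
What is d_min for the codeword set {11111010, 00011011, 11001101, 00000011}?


Comparing all pairs, minimum distance: 2
Can detect 1 errors, correct 0 errors

2


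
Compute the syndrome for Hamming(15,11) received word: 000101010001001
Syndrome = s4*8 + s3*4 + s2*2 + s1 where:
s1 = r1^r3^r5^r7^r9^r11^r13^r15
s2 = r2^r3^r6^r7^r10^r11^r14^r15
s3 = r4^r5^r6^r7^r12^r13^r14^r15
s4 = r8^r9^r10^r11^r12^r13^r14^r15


s1=1, s2=0, s3=0, s4=1

Syndrome = 9 (error at position 9)


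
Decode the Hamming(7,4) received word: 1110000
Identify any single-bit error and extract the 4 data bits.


Syndrome = 0: no error detected

Data: 1000 (no errors)


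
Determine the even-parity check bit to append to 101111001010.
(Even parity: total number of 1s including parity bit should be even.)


Number of 1s in data: 7
Parity bit: 1

1


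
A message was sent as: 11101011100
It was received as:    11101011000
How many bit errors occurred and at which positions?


XOR: 00000000100

1 error(s) at position(s): 8


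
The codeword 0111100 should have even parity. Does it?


Number of 1s: 4

Yes, parity is correct (4 ones)


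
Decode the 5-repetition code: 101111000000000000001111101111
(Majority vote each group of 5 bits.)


Groups: 10111, 10000, 00000, 00000, 11111, 01111
Majority votes: 100011

100011


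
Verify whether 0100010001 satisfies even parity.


Number of 1s: 3

No, parity error (3 ones)


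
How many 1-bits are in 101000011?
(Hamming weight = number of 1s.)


Counting 1s in 101000011

4


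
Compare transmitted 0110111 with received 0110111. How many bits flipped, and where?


XOR: 0000000

0 errors (received matches sent)


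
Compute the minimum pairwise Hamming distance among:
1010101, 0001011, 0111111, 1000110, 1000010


Comparing all pairs, minimum distance: 1
Can detect 0 errors, correct 0 errors

1


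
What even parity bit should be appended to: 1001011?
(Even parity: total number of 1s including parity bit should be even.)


Number of 1s in data: 4
Parity bit: 0

0


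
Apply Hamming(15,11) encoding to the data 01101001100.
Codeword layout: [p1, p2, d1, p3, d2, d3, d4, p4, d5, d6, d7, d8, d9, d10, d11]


Parity bits: p1=1, p2=1, p3=0, p4=1

110011011001100


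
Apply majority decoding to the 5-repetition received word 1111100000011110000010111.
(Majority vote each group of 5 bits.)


Groups: 11111, 00000, 01111, 00000, 10111
Majority votes: 10101

10101


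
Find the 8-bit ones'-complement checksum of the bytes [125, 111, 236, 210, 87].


Sum = 769 mod 256 = 1
Complement = 254

254


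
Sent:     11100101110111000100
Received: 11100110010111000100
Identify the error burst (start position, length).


XOR: 00000011100000000000

Burst at position 6, length 3


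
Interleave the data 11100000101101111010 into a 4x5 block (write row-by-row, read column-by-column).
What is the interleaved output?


Matrix:
  11100
  00010
  11011
  11010
Read columns: 10111011100001110010

10111011100001110010


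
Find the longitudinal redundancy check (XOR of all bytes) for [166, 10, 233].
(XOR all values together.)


XOR chain: 166 ^ 10 ^ 233 = 69

69


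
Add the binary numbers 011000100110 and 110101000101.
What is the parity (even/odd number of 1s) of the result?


011000100110 = 1574
110101000101 = 3397
Sum = 4971 = 1001101101011
1s count = 8

even parity (8 ones in 1001101101011)


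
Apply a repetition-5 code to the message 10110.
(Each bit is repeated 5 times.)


Each bit -> 5 copies

1111100000111111111100000


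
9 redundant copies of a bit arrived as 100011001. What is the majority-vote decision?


Ones: 4 out of 9
Threshold: 5

0 (4/9 voted 1)


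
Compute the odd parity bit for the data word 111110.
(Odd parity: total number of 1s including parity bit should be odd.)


Number of 1s in data: 5
Parity bit: 0

0


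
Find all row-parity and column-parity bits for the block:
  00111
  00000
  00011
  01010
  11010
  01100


Row parities: 100010
Column parities: 11000

Row P: 100010, Col P: 11000, Corner: 0


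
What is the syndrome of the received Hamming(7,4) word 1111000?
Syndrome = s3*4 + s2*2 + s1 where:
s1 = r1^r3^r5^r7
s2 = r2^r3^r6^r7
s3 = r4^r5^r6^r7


s1=0, s2=0, s3=1

Syndrome = 4 (error at position 4)


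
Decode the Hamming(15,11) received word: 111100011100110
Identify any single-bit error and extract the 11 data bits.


Syndrome = 12: error at position 12

Data: 10001101110 (corrected bit 12)


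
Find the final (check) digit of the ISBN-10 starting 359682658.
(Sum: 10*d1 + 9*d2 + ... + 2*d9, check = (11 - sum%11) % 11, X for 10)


Weighted sum: 302
302 mod 11 = 5

Check digit: 6


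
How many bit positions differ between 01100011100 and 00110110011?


XOR: 01010101111
Count of 1s: 7

7


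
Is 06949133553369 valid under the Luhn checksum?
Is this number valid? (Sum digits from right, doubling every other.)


Luhn sum = 65
65 mod 10 = 5

Invalid (Luhn sum mod 10 = 5)


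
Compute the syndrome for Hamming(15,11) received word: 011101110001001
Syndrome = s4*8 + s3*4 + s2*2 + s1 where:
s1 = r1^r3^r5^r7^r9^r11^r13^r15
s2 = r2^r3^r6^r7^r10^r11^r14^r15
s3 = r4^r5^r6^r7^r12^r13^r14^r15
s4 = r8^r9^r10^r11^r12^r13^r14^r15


s1=1, s2=1, s3=1, s4=1

Syndrome = 15 (error at position 15)


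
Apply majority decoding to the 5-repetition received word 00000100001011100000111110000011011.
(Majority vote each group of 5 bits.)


Groups: 00000, 10000, 10111, 00000, 11111, 00000, 11011
Majority votes: 0010101

0010101


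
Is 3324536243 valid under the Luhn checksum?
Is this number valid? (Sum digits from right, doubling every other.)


Luhn sum = 37
37 mod 10 = 7

Invalid (Luhn sum mod 10 = 7)


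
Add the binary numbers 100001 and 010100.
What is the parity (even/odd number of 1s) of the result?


100001 = 33
010100 = 20
Sum = 53 = 110101
1s count = 4

even parity (4 ones in 110101)


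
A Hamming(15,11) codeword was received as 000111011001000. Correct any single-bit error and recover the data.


Syndrome = 10: error at position 10

Data: 01101101000 (corrected bit 10)


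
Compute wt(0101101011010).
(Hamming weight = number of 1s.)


Counting 1s in 0101101011010

7


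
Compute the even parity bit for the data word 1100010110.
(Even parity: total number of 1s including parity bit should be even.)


Number of 1s in data: 5
Parity bit: 1

1


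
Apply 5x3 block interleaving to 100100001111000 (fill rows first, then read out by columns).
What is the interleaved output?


Matrix:
  100
  100
  001
  111
  000
Read columns: 110100001000110

110100001000110


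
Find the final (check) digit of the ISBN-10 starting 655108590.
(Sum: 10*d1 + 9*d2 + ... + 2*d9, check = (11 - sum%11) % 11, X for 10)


Weighted sum: 239
239 mod 11 = 8

Check digit: 3


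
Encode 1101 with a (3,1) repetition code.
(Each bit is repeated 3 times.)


Each bit -> 3 copies

111111000111


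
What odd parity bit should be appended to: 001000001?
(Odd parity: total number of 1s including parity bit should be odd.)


Number of 1s in data: 2
Parity bit: 1

1


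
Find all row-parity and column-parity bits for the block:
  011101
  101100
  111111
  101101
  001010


Row parities: 01000
Column parities: 101001

Row P: 01000, Col P: 101001, Corner: 1


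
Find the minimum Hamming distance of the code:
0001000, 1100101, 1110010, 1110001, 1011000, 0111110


Comparing all pairs, minimum distance: 2
Can detect 1 errors, correct 0 errors

2


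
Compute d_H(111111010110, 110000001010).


XOR: 001111011100
Count of 1s: 7

7


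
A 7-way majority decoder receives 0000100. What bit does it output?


Ones: 1 out of 7
Threshold: 4

0 (1/7 voted 1)


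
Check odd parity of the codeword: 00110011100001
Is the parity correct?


Number of 1s: 6

No, parity error (6 ones)


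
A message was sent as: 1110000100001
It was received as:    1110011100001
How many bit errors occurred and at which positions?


XOR: 0000011000000

2 error(s) at position(s): 5, 6


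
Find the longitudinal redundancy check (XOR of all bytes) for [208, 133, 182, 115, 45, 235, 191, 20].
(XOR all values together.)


XOR chain: 208 ^ 133 ^ 182 ^ 115 ^ 45 ^ 235 ^ 191 ^ 20 = 253

253


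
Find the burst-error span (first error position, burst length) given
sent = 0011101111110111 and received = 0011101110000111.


XOR: 0000000001110000

Burst at position 9, length 3


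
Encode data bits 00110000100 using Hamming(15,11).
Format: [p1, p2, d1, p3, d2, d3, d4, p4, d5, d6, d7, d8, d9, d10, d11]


Parity bits: p1=0, p2=0, p3=1, p4=1

000101110000100


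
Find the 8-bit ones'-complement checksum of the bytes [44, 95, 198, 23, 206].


Sum = 566 mod 256 = 54
Complement = 201

201


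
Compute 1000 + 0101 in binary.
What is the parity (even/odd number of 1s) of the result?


1000 = 8
0101 = 5
Sum = 13 = 1101
1s count = 3

odd parity (3 ones in 1101)


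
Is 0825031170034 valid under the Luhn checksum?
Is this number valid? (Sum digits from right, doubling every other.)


Luhn sum = 36
36 mod 10 = 6

Invalid (Luhn sum mod 10 = 6)


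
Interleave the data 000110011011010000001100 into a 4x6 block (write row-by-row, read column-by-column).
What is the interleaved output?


Matrix:
  000110
  011011
  010000
  001100
Read columns: 000001100101100111000100

000001100101100111000100


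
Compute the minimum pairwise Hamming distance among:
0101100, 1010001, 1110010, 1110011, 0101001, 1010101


Comparing all pairs, minimum distance: 1
Can detect 0 errors, correct 0 errors

1


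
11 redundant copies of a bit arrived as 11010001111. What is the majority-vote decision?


Ones: 7 out of 11
Threshold: 6

1 (7/11 voted 1)


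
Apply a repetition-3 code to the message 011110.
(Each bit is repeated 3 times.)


Each bit -> 3 copies

000111111111111000


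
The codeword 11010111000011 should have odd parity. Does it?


Number of 1s: 8

No, parity error (8 ones)


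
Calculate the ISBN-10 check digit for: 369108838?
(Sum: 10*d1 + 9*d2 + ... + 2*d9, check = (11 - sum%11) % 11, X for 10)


Weighted sum: 260
260 mod 11 = 7

Check digit: 4


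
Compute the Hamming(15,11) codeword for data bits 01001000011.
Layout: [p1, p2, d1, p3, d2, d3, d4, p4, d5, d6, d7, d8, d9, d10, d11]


Parity bits: p1=1, p2=0, p3=1, p4=1

100110011000011


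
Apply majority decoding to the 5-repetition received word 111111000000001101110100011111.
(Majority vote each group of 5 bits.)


Groups: 11111, 10000, 00001, 10111, 01000, 11111
Majority votes: 100101

100101


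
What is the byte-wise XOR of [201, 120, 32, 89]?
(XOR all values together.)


XOR chain: 201 ^ 120 ^ 32 ^ 89 = 200

200


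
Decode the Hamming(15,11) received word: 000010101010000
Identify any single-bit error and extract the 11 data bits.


Syndrome = 0: no error detected

Data: 01011010000 (no errors)


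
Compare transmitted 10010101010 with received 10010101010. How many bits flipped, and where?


XOR: 00000000000

0 errors (received matches sent)


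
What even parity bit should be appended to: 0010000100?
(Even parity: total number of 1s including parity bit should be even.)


Number of 1s in data: 2
Parity bit: 0

0


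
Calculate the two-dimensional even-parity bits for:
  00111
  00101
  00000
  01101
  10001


Row parities: 10010
Column parities: 11110

Row P: 10010, Col P: 11110, Corner: 0


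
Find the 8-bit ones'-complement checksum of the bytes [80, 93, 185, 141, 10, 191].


Sum = 700 mod 256 = 188
Complement = 67

67


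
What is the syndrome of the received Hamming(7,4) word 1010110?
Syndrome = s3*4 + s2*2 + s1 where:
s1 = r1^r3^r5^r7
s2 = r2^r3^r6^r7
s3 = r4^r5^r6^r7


s1=1, s2=0, s3=0

Syndrome = 1 (error at position 1)


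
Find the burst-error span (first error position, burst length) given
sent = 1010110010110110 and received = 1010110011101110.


XOR: 0000000001011000

Burst at position 9, length 4


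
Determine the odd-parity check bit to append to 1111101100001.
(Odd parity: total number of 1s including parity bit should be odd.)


Number of 1s in data: 8
Parity bit: 1

1


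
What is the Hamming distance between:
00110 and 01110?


XOR: 01000
Count of 1s: 1

1


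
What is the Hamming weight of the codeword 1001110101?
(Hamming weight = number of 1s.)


Counting 1s in 1001110101

6


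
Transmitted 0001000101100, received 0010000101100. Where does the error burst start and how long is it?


XOR: 0011000000000

Burst at position 2, length 2


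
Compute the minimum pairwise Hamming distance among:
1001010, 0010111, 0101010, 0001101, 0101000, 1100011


Comparing all pairs, minimum distance: 1
Can detect 0 errors, correct 0 errors

1


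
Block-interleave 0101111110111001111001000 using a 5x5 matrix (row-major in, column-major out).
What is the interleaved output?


Matrix:
  01011
  11110
  11100
  11110
  01000
Read columns: 0111011111011101101010000

0111011111011101101010000


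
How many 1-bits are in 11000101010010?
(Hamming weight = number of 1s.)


Counting 1s in 11000101010010

6


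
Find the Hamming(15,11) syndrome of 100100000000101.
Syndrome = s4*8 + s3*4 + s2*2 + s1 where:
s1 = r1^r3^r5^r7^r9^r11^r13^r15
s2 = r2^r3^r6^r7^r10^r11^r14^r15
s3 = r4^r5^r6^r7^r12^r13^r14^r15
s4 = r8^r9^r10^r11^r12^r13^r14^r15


s1=1, s2=1, s3=1, s4=0

Syndrome = 7 (error at position 7)


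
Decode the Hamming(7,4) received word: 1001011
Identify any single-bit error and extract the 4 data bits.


Syndrome = 4: error at position 4

Data: 0011 (corrected bit 4)


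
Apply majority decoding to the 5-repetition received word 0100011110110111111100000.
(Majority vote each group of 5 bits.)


Groups: 01000, 11110, 11011, 11111, 00000
Majority votes: 01110

01110


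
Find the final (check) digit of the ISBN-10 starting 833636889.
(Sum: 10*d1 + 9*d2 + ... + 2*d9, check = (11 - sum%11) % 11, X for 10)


Weighted sum: 295
295 mod 11 = 9

Check digit: 2


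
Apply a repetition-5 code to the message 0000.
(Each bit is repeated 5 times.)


Each bit -> 5 copies

00000000000000000000


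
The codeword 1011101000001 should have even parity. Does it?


Number of 1s: 6

Yes, parity is correct (6 ones)


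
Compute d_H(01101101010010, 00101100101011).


XOR: 01000001111001
Count of 1s: 6

6


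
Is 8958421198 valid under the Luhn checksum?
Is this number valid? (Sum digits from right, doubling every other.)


Luhn sum = 55
55 mod 10 = 5

Invalid (Luhn sum mod 10 = 5)


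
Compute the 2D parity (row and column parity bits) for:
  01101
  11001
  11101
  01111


Row parities: 1100
Column parities: 00110

Row P: 1100, Col P: 00110, Corner: 0


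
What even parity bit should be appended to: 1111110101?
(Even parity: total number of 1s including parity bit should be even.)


Number of 1s in data: 8
Parity bit: 0

0


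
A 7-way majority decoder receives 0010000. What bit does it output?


Ones: 1 out of 7
Threshold: 4

0 (1/7 voted 1)


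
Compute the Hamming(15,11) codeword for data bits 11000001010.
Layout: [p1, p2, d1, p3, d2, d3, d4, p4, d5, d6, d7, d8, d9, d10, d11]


Parity bits: p1=0, p2=0, p3=1, p4=0

001110000001010


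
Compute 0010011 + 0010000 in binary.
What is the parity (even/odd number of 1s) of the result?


0010011 = 19
0010000 = 16
Sum = 35 = 100011
1s count = 3

odd parity (3 ones in 100011)


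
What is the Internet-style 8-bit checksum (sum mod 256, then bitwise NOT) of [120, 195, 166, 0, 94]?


Sum = 575 mod 256 = 63
Complement = 192

192


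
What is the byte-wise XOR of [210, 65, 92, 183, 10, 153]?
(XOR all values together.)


XOR chain: 210 ^ 65 ^ 92 ^ 183 ^ 10 ^ 153 = 235

235


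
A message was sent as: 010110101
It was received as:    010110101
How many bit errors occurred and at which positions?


XOR: 000000000

0 errors (received matches sent)


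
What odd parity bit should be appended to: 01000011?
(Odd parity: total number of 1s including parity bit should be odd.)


Number of 1s in data: 3
Parity bit: 0

0


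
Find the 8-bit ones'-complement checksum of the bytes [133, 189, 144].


Sum = 466 mod 256 = 210
Complement = 45

45


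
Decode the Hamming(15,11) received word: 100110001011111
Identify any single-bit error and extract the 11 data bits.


Syndrome = 2: error at position 2

Data: 01001011111 (corrected bit 2)


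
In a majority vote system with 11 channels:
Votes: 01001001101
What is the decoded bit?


Ones: 5 out of 11
Threshold: 6

0 (5/11 voted 1)


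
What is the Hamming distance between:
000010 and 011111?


XOR: 011101
Count of 1s: 4

4


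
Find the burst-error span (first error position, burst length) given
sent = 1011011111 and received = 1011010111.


XOR: 0000001000

Burst at position 6, length 1


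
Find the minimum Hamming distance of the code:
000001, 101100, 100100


Comparing all pairs, minimum distance: 1
Can detect 0 errors, correct 0 errors

1


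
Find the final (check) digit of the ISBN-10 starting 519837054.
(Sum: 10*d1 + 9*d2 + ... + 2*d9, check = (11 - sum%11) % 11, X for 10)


Weighted sum: 263
263 mod 11 = 10

Check digit: 1


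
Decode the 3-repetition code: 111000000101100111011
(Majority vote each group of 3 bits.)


Groups: 111, 000, 000, 101, 100, 111, 011
Majority votes: 1001011

1001011


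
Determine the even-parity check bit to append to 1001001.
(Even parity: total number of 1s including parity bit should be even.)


Number of 1s in data: 3
Parity bit: 1

1


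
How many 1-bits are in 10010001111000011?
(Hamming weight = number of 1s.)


Counting 1s in 10010001111000011

8


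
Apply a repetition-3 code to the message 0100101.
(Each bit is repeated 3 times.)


Each bit -> 3 copies

000111000000111000111


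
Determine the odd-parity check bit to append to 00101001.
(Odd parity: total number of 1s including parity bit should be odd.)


Number of 1s in data: 3
Parity bit: 0

0


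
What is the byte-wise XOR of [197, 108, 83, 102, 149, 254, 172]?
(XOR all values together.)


XOR chain: 197 ^ 108 ^ 83 ^ 102 ^ 149 ^ 254 ^ 172 = 91

91


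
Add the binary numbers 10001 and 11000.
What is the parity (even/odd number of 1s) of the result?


10001 = 17
11000 = 24
Sum = 41 = 101001
1s count = 3

odd parity (3 ones in 101001)


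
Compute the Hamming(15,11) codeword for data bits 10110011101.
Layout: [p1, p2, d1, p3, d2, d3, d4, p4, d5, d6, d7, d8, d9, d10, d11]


Parity bits: p1=1, p2=1, p3=1, p4=0

111101100011101


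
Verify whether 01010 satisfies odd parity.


Number of 1s: 2

No, parity error (2 ones)


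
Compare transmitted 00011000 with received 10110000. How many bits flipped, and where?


XOR: 10101000

3 error(s) at position(s): 0, 2, 4


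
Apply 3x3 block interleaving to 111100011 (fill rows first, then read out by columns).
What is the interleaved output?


Matrix:
  111
  100
  011
Read columns: 110101101

110101101


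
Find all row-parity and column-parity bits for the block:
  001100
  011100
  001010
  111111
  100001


Row parities: 01000
Column parities: 000100

Row P: 01000, Col P: 000100, Corner: 1


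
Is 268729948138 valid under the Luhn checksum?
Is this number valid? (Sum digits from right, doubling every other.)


Luhn sum = 72
72 mod 10 = 2

Invalid (Luhn sum mod 10 = 2)


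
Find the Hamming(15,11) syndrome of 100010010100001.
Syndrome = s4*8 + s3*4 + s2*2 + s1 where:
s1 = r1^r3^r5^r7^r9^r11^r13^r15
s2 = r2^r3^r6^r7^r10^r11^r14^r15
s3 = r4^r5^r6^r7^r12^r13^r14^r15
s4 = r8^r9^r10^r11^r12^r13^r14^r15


s1=1, s2=0, s3=0, s4=1

Syndrome = 9 (error at position 9)


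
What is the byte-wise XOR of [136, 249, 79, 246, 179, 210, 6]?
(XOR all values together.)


XOR chain: 136 ^ 249 ^ 79 ^ 246 ^ 179 ^ 210 ^ 6 = 175

175


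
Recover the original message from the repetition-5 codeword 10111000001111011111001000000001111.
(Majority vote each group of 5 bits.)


Groups: 10111, 00000, 11110, 11111, 00100, 00000, 01111
Majority votes: 1011001

1011001


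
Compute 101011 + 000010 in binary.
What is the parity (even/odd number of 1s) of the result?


101011 = 43
000010 = 2
Sum = 45 = 101101
1s count = 4

even parity (4 ones in 101101)


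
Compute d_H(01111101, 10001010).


XOR: 11110111
Count of 1s: 7

7


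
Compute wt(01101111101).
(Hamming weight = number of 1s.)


Counting 1s in 01101111101

8


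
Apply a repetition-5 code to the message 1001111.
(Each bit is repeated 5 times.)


Each bit -> 5 copies

11111000000000011111111111111111111


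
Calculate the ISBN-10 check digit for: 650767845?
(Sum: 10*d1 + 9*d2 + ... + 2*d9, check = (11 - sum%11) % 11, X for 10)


Weighted sum: 279
279 mod 11 = 4

Check digit: 7


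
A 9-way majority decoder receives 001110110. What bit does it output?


Ones: 5 out of 9
Threshold: 5

1 (5/9 voted 1)


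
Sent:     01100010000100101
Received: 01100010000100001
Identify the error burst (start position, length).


XOR: 00000000000000100

Burst at position 14, length 1


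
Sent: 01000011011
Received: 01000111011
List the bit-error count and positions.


XOR: 00000100000

1 error(s) at position(s): 5


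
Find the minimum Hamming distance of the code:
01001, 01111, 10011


Comparing all pairs, minimum distance: 2
Can detect 1 errors, correct 0 errors

2


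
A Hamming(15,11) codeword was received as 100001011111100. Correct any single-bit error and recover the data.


Syndrome = 6: error at position 6

Data: 00001111100 (corrected bit 6)


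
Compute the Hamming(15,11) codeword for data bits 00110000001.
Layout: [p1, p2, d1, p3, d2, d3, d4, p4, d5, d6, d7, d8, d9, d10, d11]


Parity bits: p1=0, p2=1, p3=1, p4=1

010101110000001


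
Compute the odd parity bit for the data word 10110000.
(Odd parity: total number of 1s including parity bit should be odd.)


Number of 1s in data: 3
Parity bit: 0

0


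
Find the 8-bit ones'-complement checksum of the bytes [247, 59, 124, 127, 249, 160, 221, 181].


Sum = 1368 mod 256 = 88
Complement = 167

167


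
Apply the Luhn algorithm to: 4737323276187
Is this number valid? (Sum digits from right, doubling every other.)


Luhn sum = 56
56 mod 10 = 6

Invalid (Luhn sum mod 10 = 6)


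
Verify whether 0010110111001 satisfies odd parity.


Number of 1s: 7

Yes, parity is correct (7 ones)


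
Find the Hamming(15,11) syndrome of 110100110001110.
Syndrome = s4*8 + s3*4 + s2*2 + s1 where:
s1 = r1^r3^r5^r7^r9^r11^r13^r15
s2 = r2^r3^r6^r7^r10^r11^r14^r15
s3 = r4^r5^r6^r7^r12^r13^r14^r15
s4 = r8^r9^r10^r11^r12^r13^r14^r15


s1=1, s2=1, s3=1, s4=0

Syndrome = 7 (error at position 7)


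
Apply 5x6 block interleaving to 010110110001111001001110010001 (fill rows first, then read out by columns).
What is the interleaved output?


Matrix:
  010110
  110001
  111001
  001110
  010001
Read columns: 011001110100110100101001001101

011001110100110100101001001101


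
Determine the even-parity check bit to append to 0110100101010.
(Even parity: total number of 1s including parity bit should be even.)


Number of 1s in data: 6
Parity bit: 0

0


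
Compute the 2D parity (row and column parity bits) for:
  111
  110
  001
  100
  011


Row parities: 10110
Column parities: 111

Row P: 10110, Col P: 111, Corner: 1


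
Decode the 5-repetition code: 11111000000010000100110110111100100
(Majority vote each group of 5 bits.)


Groups: 11111, 00000, 00100, 00100, 11011, 01111, 00100
Majority votes: 1000110

1000110


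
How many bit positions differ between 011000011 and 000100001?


XOR: 011100010
Count of 1s: 4

4


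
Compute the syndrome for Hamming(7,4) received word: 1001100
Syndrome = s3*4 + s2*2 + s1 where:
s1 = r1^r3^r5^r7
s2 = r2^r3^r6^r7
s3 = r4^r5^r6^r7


s1=0, s2=0, s3=0

Syndrome = 0 (no error)


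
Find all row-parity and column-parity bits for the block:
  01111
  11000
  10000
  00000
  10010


Row parities: 00100
Column parities: 10101

Row P: 00100, Col P: 10101, Corner: 1


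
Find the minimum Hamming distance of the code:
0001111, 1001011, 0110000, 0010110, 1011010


Comparing all pairs, minimum distance: 2
Can detect 1 errors, correct 0 errors

2


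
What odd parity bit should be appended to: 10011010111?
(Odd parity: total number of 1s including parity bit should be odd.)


Number of 1s in data: 7
Parity bit: 0

0


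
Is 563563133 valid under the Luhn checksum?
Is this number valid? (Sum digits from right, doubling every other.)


Luhn sum = 34
34 mod 10 = 4

Invalid (Luhn sum mod 10 = 4)


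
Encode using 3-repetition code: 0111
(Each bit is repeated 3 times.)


Each bit -> 3 copies

000111111111


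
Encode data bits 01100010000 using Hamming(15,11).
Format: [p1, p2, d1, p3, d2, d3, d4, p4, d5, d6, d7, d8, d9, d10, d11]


Parity bits: p1=0, p2=0, p3=0, p4=1

000011010010000


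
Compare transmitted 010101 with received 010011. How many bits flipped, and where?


XOR: 000110

2 error(s) at position(s): 3, 4


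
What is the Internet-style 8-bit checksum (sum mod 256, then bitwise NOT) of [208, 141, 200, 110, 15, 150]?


Sum = 824 mod 256 = 56
Complement = 199

199


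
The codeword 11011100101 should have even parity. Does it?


Number of 1s: 7

No, parity error (7 ones)


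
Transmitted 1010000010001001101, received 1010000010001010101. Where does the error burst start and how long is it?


XOR: 0000000000000011000

Burst at position 14, length 2


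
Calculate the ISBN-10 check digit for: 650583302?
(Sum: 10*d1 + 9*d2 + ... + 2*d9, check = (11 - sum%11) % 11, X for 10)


Weighted sum: 219
219 mod 11 = 10

Check digit: 1


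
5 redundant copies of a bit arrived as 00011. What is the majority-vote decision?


Ones: 2 out of 5
Threshold: 3

0 (2/5 voted 1)


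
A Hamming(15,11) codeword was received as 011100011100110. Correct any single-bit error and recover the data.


Syndrome = 13: error at position 13

Data: 10001100010 (corrected bit 13)


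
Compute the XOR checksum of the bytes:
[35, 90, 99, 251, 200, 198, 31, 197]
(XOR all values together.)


XOR chain: 35 ^ 90 ^ 99 ^ 251 ^ 200 ^ 198 ^ 31 ^ 197 = 53

53


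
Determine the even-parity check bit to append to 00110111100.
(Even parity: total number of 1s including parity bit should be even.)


Number of 1s in data: 6
Parity bit: 0

0


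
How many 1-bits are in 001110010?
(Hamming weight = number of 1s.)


Counting 1s in 001110010

4


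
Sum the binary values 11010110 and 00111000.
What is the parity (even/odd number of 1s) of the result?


11010110 = 214
00111000 = 56
Sum = 270 = 100001110
1s count = 4

even parity (4 ones in 100001110)


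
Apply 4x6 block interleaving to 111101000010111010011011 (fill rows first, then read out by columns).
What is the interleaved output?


Matrix:
  111101
  000010
  111010
  011011
Read columns: 101010111011100001111001

101010111011100001111001


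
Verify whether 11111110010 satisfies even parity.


Number of 1s: 8

Yes, parity is correct (8 ones)


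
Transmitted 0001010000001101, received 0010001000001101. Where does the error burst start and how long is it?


XOR: 0011011000000000

Burst at position 2, length 5


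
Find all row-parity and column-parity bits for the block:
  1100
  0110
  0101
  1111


Row parities: 0000
Column parities: 0000

Row P: 0000, Col P: 0000, Corner: 0


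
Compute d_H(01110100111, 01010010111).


XOR: 00100110000
Count of 1s: 3

3


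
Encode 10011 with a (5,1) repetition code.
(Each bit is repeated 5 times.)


Each bit -> 5 copies

1111100000000001111111111


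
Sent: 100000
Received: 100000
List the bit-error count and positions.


XOR: 000000

0 errors (received matches sent)


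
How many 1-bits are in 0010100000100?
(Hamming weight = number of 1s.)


Counting 1s in 0010100000100

3


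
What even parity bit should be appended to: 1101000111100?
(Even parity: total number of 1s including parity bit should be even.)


Number of 1s in data: 7
Parity bit: 1

1


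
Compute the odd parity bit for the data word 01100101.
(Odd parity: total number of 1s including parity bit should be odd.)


Number of 1s in data: 4
Parity bit: 1

1


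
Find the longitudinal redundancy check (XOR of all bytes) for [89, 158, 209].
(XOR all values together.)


XOR chain: 89 ^ 158 ^ 209 = 22

22


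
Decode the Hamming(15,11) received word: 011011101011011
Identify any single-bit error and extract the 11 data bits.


Syndrome = 10: error at position 10

Data: 11111111011 (corrected bit 10)


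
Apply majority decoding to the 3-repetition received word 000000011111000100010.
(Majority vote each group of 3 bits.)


Groups: 000, 000, 011, 111, 000, 100, 010
Majority votes: 0011000

0011000


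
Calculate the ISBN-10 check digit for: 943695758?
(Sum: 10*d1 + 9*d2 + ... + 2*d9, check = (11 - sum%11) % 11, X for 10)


Weighted sum: 330
330 mod 11 = 0

Check digit: 0


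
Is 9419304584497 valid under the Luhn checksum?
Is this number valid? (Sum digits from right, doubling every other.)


Luhn sum = 71
71 mod 10 = 1

Invalid (Luhn sum mod 10 = 1)


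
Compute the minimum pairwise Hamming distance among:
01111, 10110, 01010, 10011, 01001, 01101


Comparing all pairs, minimum distance: 1
Can detect 0 errors, correct 0 errors

1


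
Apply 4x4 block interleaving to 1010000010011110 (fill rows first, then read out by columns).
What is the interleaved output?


Matrix:
  1010
  0000
  1001
  1110
Read columns: 1011000110010010

1011000110010010


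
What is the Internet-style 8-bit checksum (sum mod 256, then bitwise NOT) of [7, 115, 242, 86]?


Sum = 450 mod 256 = 194
Complement = 61

61


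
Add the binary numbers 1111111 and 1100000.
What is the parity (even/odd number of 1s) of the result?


1111111 = 127
1100000 = 96
Sum = 223 = 11011111
1s count = 7

odd parity (7 ones in 11011111)


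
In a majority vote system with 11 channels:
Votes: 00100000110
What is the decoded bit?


Ones: 3 out of 11
Threshold: 6

0 (3/11 voted 1)


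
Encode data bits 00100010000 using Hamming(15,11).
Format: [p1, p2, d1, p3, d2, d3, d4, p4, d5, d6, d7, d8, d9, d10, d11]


Parity bits: p1=1, p2=0, p3=1, p4=1

100101010010000


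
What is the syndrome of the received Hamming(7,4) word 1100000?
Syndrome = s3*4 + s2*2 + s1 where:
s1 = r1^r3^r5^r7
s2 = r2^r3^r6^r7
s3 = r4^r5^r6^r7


s1=1, s2=1, s3=0

Syndrome = 3 (error at position 3)


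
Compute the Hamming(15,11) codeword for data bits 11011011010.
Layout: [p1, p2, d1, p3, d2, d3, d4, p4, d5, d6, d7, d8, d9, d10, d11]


Parity bits: p1=1, p2=0, p3=0, p4=0

101010101011010


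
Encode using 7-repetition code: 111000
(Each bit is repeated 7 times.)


Each bit -> 7 copies

111111111111111111111000000000000000000000


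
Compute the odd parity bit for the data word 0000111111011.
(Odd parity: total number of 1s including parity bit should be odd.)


Number of 1s in data: 8
Parity bit: 1

1


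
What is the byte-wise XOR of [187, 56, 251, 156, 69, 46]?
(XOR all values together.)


XOR chain: 187 ^ 56 ^ 251 ^ 156 ^ 69 ^ 46 = 143

143


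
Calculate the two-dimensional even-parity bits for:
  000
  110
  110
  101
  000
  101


Row parities: 000000
Column parities: 000

Row P: 000000, Col P: 000, Corner: 0


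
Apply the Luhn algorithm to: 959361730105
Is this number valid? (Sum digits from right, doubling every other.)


Luhn sum = 44
44 mod 10 = 4

Invalid (Luhn sum mod 10 = 4)


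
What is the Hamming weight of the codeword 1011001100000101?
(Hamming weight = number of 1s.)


Counting 1s in 1011001100000101

7


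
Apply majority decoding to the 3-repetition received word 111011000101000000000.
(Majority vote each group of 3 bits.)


Groups: 111, 011, 000, 101, 000, 000, 000
Majority votes: 1101000

1101000


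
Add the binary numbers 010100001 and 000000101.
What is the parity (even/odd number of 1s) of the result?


010100001 = 161
000000101 = 5
Sum = 166 = 10100110
1s count = 4

even parity (4 ones in 10100110)


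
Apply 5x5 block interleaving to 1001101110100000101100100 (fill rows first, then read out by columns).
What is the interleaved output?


Matrix:
  10011
  01110
  10000
  01011
  00100
Read columns: 1010001010010011101010010

1010001010010011101010010


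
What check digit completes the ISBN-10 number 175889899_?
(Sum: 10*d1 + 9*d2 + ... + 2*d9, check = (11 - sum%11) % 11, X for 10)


Weighted sum: 339
339 mod 11 = 9

Check digit: 2
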